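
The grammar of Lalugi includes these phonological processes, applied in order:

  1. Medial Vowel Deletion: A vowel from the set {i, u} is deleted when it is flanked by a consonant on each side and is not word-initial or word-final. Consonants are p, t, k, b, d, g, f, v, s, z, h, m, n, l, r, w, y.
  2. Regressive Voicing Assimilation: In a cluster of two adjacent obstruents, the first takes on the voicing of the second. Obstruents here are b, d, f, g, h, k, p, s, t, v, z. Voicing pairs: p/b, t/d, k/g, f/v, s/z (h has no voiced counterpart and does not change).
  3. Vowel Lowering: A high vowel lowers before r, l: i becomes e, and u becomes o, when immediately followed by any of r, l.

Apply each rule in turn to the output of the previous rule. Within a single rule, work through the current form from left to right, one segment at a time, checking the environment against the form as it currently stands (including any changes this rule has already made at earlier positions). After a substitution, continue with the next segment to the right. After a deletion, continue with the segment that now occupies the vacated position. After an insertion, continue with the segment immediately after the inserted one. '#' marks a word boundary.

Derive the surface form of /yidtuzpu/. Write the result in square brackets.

[ytdspu]

1 Medial Vowel Deletion: [yidtuzpu] → [ydtzpu]
2 Regressive Voicing Assimilation: [ydtzpu] → [ytdspu]
3 Vowel Lowering: no change — [ytdspu]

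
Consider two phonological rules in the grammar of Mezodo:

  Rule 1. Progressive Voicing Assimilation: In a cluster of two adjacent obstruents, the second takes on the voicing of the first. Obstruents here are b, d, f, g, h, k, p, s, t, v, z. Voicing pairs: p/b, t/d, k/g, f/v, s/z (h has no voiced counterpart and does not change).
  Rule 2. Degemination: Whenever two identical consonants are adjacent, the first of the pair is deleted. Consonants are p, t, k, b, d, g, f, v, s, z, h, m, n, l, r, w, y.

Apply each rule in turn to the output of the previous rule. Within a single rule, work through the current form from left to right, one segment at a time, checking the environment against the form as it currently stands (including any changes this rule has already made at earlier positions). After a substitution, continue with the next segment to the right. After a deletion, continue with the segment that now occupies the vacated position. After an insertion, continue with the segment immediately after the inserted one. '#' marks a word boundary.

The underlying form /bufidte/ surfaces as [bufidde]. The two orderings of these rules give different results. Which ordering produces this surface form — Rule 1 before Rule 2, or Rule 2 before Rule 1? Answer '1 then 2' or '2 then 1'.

Order 1 then 2:
  1 Progressive Voicing Assimilation: [bufidte] → [bufidde]
  2 Degemination: [bufidde] → [bufide]
  result: [bufide]
Order 2 then 1:
  2 Degemination: no change — [bufidte]
  1 Progressive Voicing Assimilation: [bufidte] → [bufidde]
  result: [bufidde]

2 then 1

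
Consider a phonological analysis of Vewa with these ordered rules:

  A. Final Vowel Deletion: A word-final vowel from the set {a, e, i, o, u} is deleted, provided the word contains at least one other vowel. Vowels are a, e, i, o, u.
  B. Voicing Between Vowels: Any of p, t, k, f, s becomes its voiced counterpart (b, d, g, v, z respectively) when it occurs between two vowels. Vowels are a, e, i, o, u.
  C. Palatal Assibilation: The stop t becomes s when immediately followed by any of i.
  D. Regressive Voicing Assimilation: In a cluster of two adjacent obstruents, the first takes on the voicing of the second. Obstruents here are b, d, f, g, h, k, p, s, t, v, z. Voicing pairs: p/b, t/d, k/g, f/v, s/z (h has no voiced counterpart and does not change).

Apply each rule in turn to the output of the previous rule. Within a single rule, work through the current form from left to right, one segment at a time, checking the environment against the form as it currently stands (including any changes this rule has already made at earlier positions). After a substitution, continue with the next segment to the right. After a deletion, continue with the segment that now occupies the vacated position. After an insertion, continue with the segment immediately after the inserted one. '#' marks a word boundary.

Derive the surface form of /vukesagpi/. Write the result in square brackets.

A Final Vowel Deletion: [vukesagpi] → [vukesagp]
B Voicing Between Vowels: [vukesagp] → [vugezagp]
C Palatal Assibilation: no change — [vugezagp]
D Regressive Voicing Assimilation: [vugezagp] → [vugezakp]

[vugezakp]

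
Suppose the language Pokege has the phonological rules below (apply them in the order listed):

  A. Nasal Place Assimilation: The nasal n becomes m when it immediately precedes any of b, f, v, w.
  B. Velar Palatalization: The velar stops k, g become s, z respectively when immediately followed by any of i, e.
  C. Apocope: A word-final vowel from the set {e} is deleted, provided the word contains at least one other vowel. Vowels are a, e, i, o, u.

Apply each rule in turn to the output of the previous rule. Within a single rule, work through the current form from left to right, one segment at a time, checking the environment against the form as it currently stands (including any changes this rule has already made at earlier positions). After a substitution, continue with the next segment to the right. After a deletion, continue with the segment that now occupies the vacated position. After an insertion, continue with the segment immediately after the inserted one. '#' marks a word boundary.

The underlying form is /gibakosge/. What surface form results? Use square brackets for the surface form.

A Nasal Place Assimilation: no change — [gibakosge]
B Velar Palatalization: [gibakosge] → [zibakosze]
C Apocope: [zibakosze] → [zibakosz]

[zibakosz]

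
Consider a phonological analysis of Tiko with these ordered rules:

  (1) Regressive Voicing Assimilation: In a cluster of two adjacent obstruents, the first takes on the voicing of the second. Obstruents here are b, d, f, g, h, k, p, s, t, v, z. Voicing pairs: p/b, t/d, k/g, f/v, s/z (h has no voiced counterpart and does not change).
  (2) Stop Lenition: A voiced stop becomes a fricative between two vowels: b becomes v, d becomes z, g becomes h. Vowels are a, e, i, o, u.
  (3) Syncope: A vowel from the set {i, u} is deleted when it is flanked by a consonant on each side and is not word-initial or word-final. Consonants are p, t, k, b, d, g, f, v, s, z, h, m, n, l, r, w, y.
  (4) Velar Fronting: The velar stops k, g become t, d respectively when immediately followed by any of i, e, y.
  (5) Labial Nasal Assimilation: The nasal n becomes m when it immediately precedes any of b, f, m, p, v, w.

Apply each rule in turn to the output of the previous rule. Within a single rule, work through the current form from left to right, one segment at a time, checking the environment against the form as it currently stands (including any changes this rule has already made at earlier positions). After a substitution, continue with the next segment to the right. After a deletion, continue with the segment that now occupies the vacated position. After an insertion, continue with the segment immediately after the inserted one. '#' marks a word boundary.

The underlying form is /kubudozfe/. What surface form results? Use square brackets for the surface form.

(1) Regressive Voicing Assimilation: [kubudozfe] → [kubudosfe]
(2) Stop Lenition: [kubudosfe] → [kuvuzosfe]
(3) Syncope: [kuvuzosfe] → [kvzosfe]
(4) Velar Fronting: no change — [kvzosfe]
(5) Labial Nasal Assimilation: no change — [kvzosfe]

[kvzosfe]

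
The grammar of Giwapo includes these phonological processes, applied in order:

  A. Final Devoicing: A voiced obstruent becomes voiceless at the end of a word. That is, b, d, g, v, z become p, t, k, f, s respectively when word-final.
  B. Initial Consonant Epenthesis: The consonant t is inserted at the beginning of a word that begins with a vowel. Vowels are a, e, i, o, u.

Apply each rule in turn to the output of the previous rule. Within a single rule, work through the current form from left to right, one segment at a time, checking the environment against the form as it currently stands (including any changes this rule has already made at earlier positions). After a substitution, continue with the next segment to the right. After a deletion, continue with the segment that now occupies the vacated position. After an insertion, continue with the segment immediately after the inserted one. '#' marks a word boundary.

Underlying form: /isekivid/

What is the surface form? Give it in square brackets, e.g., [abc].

A Final Devoicing: [isekivid] → [isekivit]
B Initial Consonant Epenthesis: [isekivit] → [tisekivit]

[tisekivit]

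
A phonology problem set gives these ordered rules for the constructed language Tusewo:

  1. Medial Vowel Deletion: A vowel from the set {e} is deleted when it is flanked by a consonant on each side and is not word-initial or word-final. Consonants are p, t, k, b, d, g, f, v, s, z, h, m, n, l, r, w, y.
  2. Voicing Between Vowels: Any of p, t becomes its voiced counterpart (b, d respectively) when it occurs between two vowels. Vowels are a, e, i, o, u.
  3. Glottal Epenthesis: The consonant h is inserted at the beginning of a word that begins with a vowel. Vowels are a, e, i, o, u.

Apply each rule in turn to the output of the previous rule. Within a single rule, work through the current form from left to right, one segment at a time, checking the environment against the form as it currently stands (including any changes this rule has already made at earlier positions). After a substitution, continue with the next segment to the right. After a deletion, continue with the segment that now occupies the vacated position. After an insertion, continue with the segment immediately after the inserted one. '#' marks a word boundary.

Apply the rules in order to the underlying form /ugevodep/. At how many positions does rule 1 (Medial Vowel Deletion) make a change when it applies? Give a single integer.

1 Medial Vowel Deletion: [ugevodep] → [ugvodp]
2 Voicing Between Vowels: no change — [ugvodp]
3 Glottal Epenthesis: [ugvodp] → [hugvodp]
Rule 1 changed 2 position(s).

2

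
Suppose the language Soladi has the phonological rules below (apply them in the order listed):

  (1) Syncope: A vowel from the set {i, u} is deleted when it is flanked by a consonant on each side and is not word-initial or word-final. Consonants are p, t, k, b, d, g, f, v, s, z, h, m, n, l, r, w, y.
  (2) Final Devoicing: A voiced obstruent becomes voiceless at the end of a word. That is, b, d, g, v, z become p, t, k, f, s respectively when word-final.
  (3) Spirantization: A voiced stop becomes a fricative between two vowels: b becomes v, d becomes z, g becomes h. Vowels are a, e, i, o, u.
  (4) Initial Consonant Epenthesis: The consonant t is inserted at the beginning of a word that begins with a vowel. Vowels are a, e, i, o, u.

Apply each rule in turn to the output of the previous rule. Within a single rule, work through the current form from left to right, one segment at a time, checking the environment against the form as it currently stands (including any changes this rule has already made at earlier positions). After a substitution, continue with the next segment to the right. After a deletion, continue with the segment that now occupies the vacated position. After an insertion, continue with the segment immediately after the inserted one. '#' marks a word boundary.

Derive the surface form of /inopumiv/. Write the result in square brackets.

(1) Syncope: [inopumiv] → [inopmv]
(2) Final Devoicing: [inopmv] → [inopmf]
(3) Spirantization: no change — [inopmf]
(4) Initial Consonant Epenthesis: [inopmf] → [tinopmf]

[tinopmf]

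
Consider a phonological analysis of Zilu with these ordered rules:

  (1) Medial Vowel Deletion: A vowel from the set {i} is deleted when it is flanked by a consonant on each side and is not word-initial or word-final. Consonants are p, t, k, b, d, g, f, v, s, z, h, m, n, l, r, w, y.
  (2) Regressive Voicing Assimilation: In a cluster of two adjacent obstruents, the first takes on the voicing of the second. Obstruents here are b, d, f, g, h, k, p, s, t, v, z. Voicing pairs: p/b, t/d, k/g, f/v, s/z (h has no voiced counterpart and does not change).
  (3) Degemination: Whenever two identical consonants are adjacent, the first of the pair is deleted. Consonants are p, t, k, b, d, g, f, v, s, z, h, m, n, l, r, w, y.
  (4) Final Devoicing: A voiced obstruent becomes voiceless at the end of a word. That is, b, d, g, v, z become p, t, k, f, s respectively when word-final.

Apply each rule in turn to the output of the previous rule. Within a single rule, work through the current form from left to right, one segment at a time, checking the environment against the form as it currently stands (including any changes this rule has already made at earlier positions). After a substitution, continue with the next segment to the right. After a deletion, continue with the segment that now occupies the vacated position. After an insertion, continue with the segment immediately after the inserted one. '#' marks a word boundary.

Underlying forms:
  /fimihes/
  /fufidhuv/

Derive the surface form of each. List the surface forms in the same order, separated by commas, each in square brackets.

[fmhes], [fuvthuf]

/fimihes/:
  (1) Medial Vowel Deletion: [fimihes] → [fmhes]
  (2) Regressive Voicing Assimilation: no change — [fmhes]
  (3) Degemination: no change — [fmhes]
  (4) Final Devoicing: no change — [fmhes]
/fufidhuv/:
  (1) Medial Vowel Deletion: [fufidhuv] → [fufdhuv]
  (2) Regressive Voicing Assimilation: [fufdhuv] → [fuvthuv]
  (3) Degemination: no change — [fuvthuv]
  (4) Final Devoicing: [fuvthuv] → [fuvthuf]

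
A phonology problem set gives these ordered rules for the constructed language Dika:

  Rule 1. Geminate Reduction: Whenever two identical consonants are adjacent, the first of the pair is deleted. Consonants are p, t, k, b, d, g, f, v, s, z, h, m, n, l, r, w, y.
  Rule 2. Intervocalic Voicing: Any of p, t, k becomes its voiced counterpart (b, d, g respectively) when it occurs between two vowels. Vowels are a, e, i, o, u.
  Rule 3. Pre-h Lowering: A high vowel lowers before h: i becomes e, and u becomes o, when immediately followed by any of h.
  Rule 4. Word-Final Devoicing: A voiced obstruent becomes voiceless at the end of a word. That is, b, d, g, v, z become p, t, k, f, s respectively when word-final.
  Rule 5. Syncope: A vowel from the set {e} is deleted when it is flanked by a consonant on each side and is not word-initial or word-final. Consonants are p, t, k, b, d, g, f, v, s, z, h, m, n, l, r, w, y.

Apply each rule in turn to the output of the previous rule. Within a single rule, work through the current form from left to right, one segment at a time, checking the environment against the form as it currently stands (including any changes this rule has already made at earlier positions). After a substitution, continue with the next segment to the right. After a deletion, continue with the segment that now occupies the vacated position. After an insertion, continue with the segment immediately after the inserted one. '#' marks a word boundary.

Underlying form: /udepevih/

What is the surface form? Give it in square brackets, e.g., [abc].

[udbvh]

Rule 1 Geminate Reduction: no change — [udepevih]
Rule 2 Intervocalic Voicing: [udepevih] → [udebevih]
Rule 3 Pre-h Lowering: [udebevih] → [udebeveh]
Rule 4 Word-Final Devoicing: no change — [udebeveh]
Rule 5 Syncope: [udebeveh] → [udbvh]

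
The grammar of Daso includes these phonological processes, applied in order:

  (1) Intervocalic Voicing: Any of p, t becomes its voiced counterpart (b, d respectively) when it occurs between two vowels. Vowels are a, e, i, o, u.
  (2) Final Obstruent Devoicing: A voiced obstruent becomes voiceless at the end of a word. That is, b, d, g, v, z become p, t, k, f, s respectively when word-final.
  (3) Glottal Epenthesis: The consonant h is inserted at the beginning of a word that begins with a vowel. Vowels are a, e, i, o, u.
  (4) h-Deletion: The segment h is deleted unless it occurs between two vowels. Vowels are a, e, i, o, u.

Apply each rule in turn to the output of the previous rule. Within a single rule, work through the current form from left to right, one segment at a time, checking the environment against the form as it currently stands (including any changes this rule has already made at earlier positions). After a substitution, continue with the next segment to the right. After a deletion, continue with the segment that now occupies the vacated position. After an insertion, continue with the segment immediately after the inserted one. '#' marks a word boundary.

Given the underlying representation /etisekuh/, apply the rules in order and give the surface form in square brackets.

[ediseku]

(1) Intervocalic Voicing: [etisekuh] → [edisekuh]
(2) Final Obstruent Devoicing: no change — [edisekuh]
(3) Glottal Epenthesis: [edisekuh] → [hedisekuh]
(4) h-Deletion: [hedisekuh] → [ediseku]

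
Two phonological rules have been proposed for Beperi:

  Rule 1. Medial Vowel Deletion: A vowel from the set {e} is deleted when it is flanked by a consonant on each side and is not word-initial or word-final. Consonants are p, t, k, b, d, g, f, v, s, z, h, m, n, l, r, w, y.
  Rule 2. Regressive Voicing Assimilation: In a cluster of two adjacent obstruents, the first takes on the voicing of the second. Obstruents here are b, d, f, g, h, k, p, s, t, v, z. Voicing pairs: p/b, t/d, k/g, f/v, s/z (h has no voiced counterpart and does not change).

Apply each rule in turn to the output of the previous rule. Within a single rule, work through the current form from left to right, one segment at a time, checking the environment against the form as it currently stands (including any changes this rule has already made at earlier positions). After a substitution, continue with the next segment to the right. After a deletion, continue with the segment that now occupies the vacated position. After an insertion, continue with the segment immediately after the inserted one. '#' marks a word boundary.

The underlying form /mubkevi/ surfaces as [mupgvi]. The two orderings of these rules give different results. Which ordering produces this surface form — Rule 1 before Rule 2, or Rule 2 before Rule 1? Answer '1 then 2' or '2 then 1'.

1 then 2

Order 1 then 2:
  1 Medial Vowel Deletion: [mubkevi] → [mubkvi]
  2 Regressive Voicing Assimilation: [mubkvi] → [mupgvi]
  result: [mupgvi]
Order 2 then 1:
  2 Regressive Voicing Assimilation: [mubkevi] → [mupkevi]
  1 Medial Vowel Deletion: [mupkevi] → [mupkvi]
  result: [mupkvi]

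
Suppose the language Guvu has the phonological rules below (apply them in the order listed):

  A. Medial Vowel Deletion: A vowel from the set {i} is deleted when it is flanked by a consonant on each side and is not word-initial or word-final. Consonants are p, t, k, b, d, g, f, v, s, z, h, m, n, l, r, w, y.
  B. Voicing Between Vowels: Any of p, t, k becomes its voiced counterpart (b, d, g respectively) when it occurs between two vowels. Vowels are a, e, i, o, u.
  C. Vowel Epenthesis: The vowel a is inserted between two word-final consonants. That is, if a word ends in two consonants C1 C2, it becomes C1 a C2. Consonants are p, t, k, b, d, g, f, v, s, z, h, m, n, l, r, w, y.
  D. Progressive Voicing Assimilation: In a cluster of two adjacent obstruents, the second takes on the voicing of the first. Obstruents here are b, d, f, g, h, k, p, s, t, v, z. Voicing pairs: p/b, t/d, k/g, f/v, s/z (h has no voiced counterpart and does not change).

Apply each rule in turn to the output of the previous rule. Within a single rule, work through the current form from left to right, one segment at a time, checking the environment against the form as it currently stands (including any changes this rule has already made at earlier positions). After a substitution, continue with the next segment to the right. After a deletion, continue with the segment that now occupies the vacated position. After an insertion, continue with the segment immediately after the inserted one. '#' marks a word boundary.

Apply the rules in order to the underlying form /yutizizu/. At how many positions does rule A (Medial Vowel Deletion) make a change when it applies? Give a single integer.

A Medial Vowel Deletion: [yutizizu] → [yutzzu]
B Voicing Between Vowels: no change — [yutzzu]
C Vowel Epenthesis: no change — [yutzzu]
D Progressive Voicing Assimilation: [yutzzu] → [yutssu]
Rule A changed 2 position(s).

2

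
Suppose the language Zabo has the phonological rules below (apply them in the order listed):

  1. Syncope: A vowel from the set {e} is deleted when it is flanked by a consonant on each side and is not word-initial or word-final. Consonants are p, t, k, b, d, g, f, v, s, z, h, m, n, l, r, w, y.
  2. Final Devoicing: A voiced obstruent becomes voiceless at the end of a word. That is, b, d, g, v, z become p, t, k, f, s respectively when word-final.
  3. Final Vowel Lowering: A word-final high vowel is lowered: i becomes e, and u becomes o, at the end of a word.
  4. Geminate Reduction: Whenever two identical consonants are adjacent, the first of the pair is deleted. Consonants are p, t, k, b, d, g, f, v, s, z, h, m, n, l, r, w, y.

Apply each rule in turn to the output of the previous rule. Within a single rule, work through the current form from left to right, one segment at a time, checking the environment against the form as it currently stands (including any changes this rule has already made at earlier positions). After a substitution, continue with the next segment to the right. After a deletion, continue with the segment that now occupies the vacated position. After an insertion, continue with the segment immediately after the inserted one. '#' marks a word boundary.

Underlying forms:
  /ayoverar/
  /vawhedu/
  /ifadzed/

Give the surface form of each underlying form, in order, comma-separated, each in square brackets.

[ayovrar], [vawhdo], [ifadzt]

/ayoverar/:
  1 Syncope: [ayoverar] → [ayovrar]
  2 Final Devoicing: no change — [ayovrar]
  3 Final Vowel Lowering: no change — [ayovrar]
  4 Geminate Reduction: no change — [ayovrar]
/vawhedu/:
  1 Syncope: [vawhedu] → [vawhdu]
  2 Final Devoicing: no change — [vawhdu]
  3 Final Vowel Lowering: [vawhdu] → [vawhdo]
  4 Geminate Reduction: no change — [vawhdo]
/ifadzed/:
  1 Syncope: [ifadzed] → [ifadzd]
  2 Final Devoicing: [ifadzd] → [ifadzt]
  3 Final Vowel Lowering: no change — [ifadzt]
  4 Geminate Reduction: no change — [ifadzt]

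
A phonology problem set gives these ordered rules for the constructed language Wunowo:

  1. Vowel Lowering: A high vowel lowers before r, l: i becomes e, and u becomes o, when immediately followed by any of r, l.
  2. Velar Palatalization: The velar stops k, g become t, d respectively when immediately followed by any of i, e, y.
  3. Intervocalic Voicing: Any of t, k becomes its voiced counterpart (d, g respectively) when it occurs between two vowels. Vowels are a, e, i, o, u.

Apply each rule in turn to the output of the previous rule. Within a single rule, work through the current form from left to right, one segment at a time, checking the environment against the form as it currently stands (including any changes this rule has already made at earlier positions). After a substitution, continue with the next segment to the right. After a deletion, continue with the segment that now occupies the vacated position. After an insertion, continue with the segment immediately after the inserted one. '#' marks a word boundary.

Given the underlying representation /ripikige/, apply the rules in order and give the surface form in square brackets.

[ripidide]

1 Vowel Lowering: no change — [ripikige]
2 Velar Palatalization: [ripikige] → [ripitide]
3 Intervocalic Voicing: [ripitide] → [ripidide]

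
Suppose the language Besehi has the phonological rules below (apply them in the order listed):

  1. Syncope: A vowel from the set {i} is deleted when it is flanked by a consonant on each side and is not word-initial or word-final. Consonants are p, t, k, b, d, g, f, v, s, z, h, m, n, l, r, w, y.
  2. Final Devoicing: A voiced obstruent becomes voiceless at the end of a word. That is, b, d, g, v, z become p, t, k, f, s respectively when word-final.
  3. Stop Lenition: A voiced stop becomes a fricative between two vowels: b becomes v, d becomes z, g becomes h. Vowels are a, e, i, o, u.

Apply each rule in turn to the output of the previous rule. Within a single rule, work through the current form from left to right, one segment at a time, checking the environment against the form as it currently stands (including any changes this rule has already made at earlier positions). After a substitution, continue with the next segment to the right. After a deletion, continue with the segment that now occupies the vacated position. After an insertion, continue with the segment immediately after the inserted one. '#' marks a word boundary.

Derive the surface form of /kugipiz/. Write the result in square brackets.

1 Syncope: [kugipiz] → [kugpz]
2 Final Devoicing: [kugpz] → [kugps]
3 Stop Lenition: no change — [kugps]

[kugps]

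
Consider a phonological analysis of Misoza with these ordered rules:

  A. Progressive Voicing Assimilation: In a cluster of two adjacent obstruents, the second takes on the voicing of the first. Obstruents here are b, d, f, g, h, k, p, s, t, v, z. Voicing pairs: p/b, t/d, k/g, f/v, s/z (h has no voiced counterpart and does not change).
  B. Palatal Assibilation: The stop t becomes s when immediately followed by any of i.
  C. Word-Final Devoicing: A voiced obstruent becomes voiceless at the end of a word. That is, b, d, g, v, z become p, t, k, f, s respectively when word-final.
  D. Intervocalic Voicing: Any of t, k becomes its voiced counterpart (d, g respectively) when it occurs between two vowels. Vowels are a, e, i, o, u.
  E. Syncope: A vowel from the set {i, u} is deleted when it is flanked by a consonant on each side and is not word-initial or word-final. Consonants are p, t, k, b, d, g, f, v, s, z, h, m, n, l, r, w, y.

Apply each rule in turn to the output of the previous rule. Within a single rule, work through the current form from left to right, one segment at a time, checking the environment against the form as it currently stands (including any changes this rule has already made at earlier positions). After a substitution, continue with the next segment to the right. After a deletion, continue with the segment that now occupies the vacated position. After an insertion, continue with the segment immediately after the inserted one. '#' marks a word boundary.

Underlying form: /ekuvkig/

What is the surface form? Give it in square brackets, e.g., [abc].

[egvgk]

A Progressive Voicing Assimilation: [ekuvkig] → [ekuvgig]
B Palatal Assibilation: no change — [ekuvgig]
C Word-Final Devoicing: [ekuvgig] → [ekuvgik]
D Intervocalic Voicing: [ekuvgik] → [eguvgik]
E Syncope: [eguvgik] → [egvgk]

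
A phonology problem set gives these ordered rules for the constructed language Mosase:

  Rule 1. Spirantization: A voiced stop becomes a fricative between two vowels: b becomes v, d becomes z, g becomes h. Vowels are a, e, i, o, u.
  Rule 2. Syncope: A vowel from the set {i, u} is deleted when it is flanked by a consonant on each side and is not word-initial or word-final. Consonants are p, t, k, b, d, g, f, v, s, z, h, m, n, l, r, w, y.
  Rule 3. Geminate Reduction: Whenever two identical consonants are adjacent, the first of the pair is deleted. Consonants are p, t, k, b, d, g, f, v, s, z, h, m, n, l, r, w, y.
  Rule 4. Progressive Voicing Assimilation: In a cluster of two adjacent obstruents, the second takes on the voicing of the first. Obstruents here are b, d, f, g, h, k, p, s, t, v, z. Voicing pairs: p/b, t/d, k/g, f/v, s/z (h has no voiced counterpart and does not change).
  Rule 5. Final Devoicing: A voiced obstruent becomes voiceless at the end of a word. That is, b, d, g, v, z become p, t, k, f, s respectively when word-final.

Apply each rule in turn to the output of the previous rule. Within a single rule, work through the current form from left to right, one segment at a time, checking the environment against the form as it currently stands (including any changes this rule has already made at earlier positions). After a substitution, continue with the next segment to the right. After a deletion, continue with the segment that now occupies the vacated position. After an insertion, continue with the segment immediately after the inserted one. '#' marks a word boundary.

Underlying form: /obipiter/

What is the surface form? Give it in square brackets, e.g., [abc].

[ovbder]

Rule 1 Spirantization: [obipiter] → [ovipiter]
Rule 2 Syncope: [ovipiter] → [ovpter]
Rule 3 Geminate Reduction: no change — [ovpter]
Rule 4 Progressive Voicing Assimilation: [ovpter] → [ovbder]
Rule 5 Final Devoicing: no change — [ovbder]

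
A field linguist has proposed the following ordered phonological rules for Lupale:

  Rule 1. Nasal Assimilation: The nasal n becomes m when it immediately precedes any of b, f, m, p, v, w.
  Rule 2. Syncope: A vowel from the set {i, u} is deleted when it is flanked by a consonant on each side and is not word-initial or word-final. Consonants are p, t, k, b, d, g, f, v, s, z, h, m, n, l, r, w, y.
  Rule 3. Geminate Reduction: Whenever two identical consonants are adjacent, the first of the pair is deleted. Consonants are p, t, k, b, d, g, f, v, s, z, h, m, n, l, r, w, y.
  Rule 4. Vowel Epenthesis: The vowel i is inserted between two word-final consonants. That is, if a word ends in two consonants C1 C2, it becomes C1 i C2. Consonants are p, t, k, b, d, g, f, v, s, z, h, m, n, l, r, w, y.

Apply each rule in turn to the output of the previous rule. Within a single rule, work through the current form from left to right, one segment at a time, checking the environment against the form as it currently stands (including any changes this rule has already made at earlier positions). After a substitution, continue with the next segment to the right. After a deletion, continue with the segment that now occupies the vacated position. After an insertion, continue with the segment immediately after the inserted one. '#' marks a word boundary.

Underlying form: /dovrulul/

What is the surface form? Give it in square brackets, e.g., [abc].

[dovril]

Rule 1 Nasal Assimilation: no change — [dovrulul]
Rule 2 Syncope: [dovrulul] → [dovrll]
Rule 3 Geminate Reduction: [dovrll] → [dovrl]
Rule 4 Vowel Epenthesis: [dovrl] → [dovril]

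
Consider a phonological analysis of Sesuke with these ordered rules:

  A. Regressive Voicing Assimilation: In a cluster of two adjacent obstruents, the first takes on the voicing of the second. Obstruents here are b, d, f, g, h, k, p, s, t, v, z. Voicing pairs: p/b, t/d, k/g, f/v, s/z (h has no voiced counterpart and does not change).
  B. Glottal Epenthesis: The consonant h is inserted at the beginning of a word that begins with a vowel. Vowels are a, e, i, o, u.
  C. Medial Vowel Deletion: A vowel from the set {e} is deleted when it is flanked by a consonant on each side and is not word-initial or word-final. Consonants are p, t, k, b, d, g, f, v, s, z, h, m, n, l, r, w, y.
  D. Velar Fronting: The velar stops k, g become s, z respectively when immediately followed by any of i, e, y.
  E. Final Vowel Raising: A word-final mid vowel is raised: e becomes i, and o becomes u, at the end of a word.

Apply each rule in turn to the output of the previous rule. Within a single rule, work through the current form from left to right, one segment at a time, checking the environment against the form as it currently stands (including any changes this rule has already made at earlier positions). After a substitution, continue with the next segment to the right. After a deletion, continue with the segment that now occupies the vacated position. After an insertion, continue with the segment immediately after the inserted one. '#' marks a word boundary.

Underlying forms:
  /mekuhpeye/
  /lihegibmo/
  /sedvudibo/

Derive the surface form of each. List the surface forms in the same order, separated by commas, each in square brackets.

/mekuhpeye/:
  A Regressive Voicing Assimilation: no change — [mekuhpeye]
  B Glottal Epenthesis: no change — [mekuhpeye]
  C Medial Vowel Deletion: [mekuhpeye] → [mkuhpye]
  D Velar Fronting: no change — [mkuhpye]
  E Final Vowel Raising: [mkuhpye] → [mkuhpyi]
/lihegibmo/:
  A Regressive Voicing Assimilation: no change — [lihegibmo]
  B Glottal Epenthesis: no change — [lihegibmo]
  C Medial Vowel Deletion: [lihegibmo] → [lihgibmo]
  D Velar Fronting: [lihgibmo] → [lihzibmo]
  E Final Vowel Raising: [lihzibmo] → [lihzibmu]
/sedvudibo/:
  A Regressive Voicing Assimilation: no change — [sedvudibo]
  B Glottal Epenthesis: no change — [sedvudibo]
  C Medial Vowel Deletion: [sedvudibo] → [sdvudibo]
  D Velar Fronting: no change — [sdvudibo]
  E Final Vowel Raising: [sdvudibo] → [sdvudibu]

[mkuhpyi], [lihzibmu], [sdvudibu]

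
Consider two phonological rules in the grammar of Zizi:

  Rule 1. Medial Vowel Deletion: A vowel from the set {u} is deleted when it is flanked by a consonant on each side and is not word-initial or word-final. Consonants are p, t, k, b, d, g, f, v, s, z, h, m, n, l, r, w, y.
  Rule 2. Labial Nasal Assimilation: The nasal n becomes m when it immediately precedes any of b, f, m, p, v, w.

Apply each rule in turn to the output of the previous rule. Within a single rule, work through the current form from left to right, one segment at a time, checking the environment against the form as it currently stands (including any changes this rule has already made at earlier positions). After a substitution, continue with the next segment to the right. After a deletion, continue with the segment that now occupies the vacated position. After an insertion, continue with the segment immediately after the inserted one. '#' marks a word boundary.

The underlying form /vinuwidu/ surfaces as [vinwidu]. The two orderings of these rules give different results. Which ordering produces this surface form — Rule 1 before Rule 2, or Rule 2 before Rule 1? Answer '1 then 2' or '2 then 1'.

2 then 1

Order 1 then 2:
  1 Medial Vowel Deletion: [vinuwidu] → [vinwidu]
  2 Labial Nasal Assimilation: [vinwidu] → [vimwidu]
  result: [vimwidu]
Order 2 then 1:
  2 Labial Nasal Assimilation: no change — [vinuwidu]
  1 Medial Vowel Deletion: [vinuwidu] → [vinwidu]
  result: [vinwidu]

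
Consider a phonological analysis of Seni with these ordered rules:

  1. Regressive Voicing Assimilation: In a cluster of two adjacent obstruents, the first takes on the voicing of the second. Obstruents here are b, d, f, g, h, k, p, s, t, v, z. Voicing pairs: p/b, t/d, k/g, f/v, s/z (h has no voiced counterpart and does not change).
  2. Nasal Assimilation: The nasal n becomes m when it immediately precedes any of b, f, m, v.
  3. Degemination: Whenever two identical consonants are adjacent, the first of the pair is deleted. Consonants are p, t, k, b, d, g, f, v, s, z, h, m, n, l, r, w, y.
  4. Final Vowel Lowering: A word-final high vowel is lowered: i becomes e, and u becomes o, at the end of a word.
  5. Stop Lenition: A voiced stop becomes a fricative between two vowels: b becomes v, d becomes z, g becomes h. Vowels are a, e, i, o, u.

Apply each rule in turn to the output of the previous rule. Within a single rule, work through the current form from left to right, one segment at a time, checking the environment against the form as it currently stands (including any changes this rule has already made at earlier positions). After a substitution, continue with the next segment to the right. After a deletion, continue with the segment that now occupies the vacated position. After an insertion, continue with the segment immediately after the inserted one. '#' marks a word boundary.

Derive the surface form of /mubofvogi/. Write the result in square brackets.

1 Regressive Voicing Assimilation: [mubofvogi] → [mubovvogi]
2 Nasal Assimilation: no change — [mubovvogi]
3 Degemination: [mubovvogi] → [mubovogi]
4 Final Vowel Lowering: [mubovogi] → [mubovoge]
5 Stop Lenition: [mubovoge] → [muvovohe]

[muvovohe]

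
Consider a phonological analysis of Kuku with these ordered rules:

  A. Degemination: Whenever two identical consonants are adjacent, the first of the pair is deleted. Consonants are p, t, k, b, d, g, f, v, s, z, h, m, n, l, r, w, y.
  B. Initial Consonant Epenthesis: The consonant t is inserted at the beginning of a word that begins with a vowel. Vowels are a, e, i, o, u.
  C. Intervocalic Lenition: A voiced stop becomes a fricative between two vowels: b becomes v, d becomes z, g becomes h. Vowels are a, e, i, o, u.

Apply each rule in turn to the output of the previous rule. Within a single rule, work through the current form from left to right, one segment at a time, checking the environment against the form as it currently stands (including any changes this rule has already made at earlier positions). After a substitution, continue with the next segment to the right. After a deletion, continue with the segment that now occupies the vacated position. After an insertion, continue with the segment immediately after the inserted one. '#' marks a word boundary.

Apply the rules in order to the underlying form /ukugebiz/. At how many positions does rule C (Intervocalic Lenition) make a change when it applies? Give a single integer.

A Degemination: no change — [ukugebiz]
B Initial Consonant Epenthesis: [ukugebiz] → [tukugebiz]
C Intervocalic Lenition: [tukugebiz] → [tukuheviz]
Rule C changed 2 position(s).

2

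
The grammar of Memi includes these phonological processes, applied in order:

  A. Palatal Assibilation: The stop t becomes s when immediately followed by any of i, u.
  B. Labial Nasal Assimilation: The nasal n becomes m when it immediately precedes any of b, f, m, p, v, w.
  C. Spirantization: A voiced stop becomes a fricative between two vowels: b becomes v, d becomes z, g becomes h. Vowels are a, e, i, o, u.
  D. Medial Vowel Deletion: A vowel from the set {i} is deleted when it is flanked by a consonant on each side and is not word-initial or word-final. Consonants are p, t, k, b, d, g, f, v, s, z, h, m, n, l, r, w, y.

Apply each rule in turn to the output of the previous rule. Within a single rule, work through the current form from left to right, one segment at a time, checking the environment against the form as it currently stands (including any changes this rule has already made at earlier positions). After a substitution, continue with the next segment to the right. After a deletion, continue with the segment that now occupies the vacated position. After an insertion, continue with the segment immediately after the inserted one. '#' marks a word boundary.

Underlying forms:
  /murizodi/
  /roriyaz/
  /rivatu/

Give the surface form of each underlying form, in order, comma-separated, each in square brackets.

/murizodi/:
  A Palatal Assibilation: no change — [murizodi]
  B Labial Nasal Assimilation: no change — [murizodi]
  C Spirantization: [murizodi] → [murizozi]
  D Medial Vowel Deletion: [murizozi] → [murzozi]
/roriyaz/:
  A Palatal Assibilation: no change — [roriyaz]
  B Labial Nasal Assimilation: no change — [roriyaz]
  C Spirantization: no change — [roriyaz]
  D Medial Vowel Deletion: [roriyaz] → [roryaz]
/rivatu/:
  A Palatal Assibilation: [rivatu] → [rivasu]
  B Labial Nasal Assimilation: no change — [rivasu]
  C Spirantization: no change — [rivasu]
  D Medial Vowel Deletion: [rivasu] → [rvasu]

[murzozi], [roryaz], [rvasu]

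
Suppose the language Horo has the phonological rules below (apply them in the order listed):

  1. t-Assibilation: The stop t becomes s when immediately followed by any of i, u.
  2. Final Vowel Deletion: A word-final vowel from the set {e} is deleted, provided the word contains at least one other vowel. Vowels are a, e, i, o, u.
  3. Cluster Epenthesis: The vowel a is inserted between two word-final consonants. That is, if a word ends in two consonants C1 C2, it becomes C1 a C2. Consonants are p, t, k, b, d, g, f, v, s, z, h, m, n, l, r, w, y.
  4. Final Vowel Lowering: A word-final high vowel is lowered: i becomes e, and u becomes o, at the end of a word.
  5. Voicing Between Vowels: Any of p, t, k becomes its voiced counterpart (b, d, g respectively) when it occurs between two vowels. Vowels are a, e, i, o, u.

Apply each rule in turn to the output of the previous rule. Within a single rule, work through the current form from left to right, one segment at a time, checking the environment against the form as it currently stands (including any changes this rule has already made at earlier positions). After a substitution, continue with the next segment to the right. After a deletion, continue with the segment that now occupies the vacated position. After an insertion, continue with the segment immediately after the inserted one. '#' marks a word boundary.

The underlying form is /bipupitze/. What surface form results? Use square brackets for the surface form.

[bibubidaz]

1 t-Assibilation: no change — [bipupitze]
2 Final Vowel Deletion: [bipupitze] → [bipupitz]
3 Cluster Epenthesis: [bipupitz] → [bipupitaz]
4 Final Vowel Lowering: no change — [bipupitaz]
5 Voicing Between Vowels: [bipupitaz] → [bibubidaz]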